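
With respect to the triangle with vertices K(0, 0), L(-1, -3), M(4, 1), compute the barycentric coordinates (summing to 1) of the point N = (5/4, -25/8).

(-7/8, 5/4, 5/8)

Signed area of the reference triangle: [KLM] = ½·(0·(-3−1) + (-1)·(1−0) + 4·(0−(-3))) = ½·(0 − 1 + 12) = 11/2.
[NLM] = ½·((5/4)·(-3−1) + (-1)·(1−(-25/8)) + 4·(-25/8−(-3))) = ½·(-5 − 33/8 − 1/2) = -77/16, so the K-coordinate is (-77/16)/(11/2) = -7/8.
[KNM] = ½·(0·(-25/8−1) + (5/4)·(1−0) + 4·(0−(-25/8))) = ½·(0 + 5/4 + 25/2) = 55/8, so the L-coordinate is 5/4.
[KLN] = ½·(0·(-3−(-25/8)) + (-1)·(-25/8−0) + (5/4)·(0−(-3))) = ½·(0 + 25/8 + 15/4) = 55/16, so the M-coordinate is 5/8.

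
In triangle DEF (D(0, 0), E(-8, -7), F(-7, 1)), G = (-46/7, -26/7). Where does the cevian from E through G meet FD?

Barycentric coordinates of G with respect to DEF: (1/7, 4/7, 2/7).
On side FD the E-coordinate is zero; dropping G's E-weight 4/7 and renormalizing the remaining 2/7 : 1/7 gives weights 2/3, 1/3 on F, D.
H = (2/3)·(-7, 1) + (1/3)·(0, 0) = (-14/3, 2/3).

(-14/3, 2/3)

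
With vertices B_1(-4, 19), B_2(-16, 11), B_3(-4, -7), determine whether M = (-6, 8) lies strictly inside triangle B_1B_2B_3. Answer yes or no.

Barycentric coordinates of M: (6/13, 1/6, 29/78).
The three coordinates are positive, positive, positive; a point is interior exactly when all three are positive.

yes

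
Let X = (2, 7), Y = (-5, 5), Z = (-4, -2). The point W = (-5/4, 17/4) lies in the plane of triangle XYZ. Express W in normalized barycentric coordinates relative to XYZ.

(1/2, 1/4, 1/4)

Signed area of the reference triangle: [XYZ] = ½·(2·(5−(-2)) + (-5)·(-2−7) + (-4)·(7−5)) = ½·(14 + 45 − 8) = 51/2.
[WYZ] = ½·((-5/4)·(5−(-2)) + (-5)·(-2−(17/4)) + (-4)·(17/4−5)) = ½·(-35/4 + 125/4 + 3) = 51/4, so the X-coordinate is (51/4)/(51/2) = 1/2.
[XWZ] = ½·(2·(17/4−(-2)) + (-5/4)·(-2−7) + (-4)·(7−(17/4))) = ½·(25/2 + 45/4 − 11) = 51/8, so the Y-coordinate is 1/4.
[XYW] = ½·(2·(5−(17/4)) + (-5)·(17/4−7) + (-5/4)·(7−5)) = ½·(3/2 + 55/4 − 5/2) = 51/8, so the Z-coordinate is 1/4.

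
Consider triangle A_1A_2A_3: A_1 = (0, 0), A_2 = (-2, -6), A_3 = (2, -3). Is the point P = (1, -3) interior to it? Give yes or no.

yes

Barycentric coordinates of P: (1/6, 1/6, 2/3).
The three coordinates are positive, positive, positive; a point is interior exactly when all three are positive.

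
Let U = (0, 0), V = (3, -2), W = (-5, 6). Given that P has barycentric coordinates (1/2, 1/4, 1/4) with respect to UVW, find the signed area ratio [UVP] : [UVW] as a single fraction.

The signed ratio [UVP]/[UVW] equals the barycentric coordinate of P at vertex W, which is 1/4.

1/4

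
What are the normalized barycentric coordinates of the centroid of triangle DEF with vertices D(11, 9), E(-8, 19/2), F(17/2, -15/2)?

The centroid is the average of the vertices, so each weight is 1/3.

(1/3, 1/3, 1/3)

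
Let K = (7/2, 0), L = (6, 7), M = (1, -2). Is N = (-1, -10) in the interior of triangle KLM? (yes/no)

no

Barycentric coordinates of N: (44/25, -32/25, 13/25).
The three coordinates are positive, negative, positive; a point is interior exactly when all three are positive.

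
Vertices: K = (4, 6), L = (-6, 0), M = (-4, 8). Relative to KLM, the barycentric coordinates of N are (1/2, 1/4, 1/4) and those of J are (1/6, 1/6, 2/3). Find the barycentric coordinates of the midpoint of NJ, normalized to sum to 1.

Since both coordinate triples sum to 1, the midpoint's barycentrics are the componentwise average.
(1/2+1/6)/2 = 1/3; similarly 5/24 and 11/24.

(1/3, 5/24, 11/24)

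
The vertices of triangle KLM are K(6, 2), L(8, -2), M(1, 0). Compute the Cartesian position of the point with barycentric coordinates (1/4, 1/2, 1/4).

N = (1/4)·K + (1/2)·L + (1/4)·M.
x-coordinate: (1/4)·6 + (1/2)·8 + (1/4)·1 = 23/4.
y-coordinate: (1/4)·2 + (1/2)·(-2) + (1/4)·0 = -1/2.

(23/4, -1/2)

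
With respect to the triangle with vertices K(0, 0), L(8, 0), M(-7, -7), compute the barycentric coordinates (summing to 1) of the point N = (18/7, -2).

Signed area of the reference triangle: [KLM] = ½·(0·(0−(-7)) + 8·(-7−0) + (-7)·(0−0)) = ½·(0 − 56 + 0) = -28.
[NLM] = ½·((18/7)·(0−(-7)) + 8·(-7−(-2)) + (-7)·(-2−0)) = ½·(18 − 40 + 14) = -4, so the K-coordinate is (-4)/(-28) = 1/7.
[KNM] = ½·(0·(-2−(-7)) + (18/7)·(-7−0) + (-7)·(0−(-2))) = ½·(0 − 18 − 14) = -16, so the L-coordinate is 4/7.
[KLN] = ½·(0·(0−(-2)) + 8·(-2−0) + (18/7)·(0−0)) = ½·(0 − 16 + 0) = -8, so the M-coordinate is 2/7.

(1/7, 4/7, 2/7)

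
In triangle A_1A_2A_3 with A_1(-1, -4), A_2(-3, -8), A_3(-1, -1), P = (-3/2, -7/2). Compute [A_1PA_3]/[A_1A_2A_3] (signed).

[A_1A_2A_3] = ½·((-1)·(-8−(-1)) + (-3)·(-1−(-4)) + (-1)·(-4−(-8))) = ½·(7 − 9 − 4) = -3.
[A_1PA_3] = ½·((-1)·(-7/2−(-1)) + (-3/2)·(-1−(-4)) + (-1)·(-4−(-7/2))) = ½·(5/2 − 9/2 + 1/2) = -3/4, so the ratio is (-3/4)/(-3) = 1/4.

1/4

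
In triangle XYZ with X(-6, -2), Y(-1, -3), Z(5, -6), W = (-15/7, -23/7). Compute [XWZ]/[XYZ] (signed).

1/7

[XYZ] = ½·((-6)·(-3−(-6)) + (-1)·(-6−(-2)) + 5·(-2−(-3))) = ½·(-18 + 4 + 5) = -9/2.
[XWZ] = ½·((-6)·(-23/7−(-6)) + (-15/7)·(-6−(-2)) + 5·(-2−(-23/7))) = ½·(-114/7 + 60/7 + 45/7) = -9/14, so the ratio is (-9/14)/(-9/2) = 1/7.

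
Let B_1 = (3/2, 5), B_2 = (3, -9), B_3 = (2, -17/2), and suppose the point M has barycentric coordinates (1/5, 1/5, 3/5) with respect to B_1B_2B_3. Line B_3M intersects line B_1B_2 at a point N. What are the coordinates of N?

(9/4, -2)

Line B_3M meets B_1B_2 where the B_3-coordinate vanishes; zeroing M's B_3-weight and renormalizing leaves B_1, B_2-weights 1/5 : 1/5 → (1/2, 1/2).
So N = (1/2)·B_1 + (1/2)·B_2 = (9/4, -2).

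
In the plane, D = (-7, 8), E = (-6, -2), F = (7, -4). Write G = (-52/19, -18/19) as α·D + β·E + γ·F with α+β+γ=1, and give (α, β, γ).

Signed area of the reference triangle: [DEF] = ½·((-7)·(-2−(-4)) + (-6)·(-4−8) + 7·(8−(-2))) = ½·(-14 + 72 + 70) = 64.
[GEF] = ½·((-52/19)·(-2−(-4)) + (-6)·(-4−(-18/19)) + 7·(-18/19−(-2))) = ½·(-104/19 + 348/19 + 140/19) = 192/19, so the D-coordinate is (192/19)/64 = 3/19.
[DGF] = ½·((-7)·(-18/19−(-4)) + (-52/19)·(-4−8) + 7·(8−(-18/19))) = ½·(-406/19 + 624/19 + 1190/19) = 704/19, so the E-coordinate is 11/19.
[DEG] = ½·((-7)·(-2−(-18/19)) + (-6)·(-18/19−8) + (-52/19)·(8−(-2))) = ½·(140/19 + 1020/19 − 520/19) = 320/19, so the F-coordinate is 5/19.

(3/19, 11/19, 5/19)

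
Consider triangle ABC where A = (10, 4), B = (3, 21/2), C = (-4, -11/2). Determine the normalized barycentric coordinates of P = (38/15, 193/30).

(2/15, 2/3, 1/5)

Signed area of the reference triangle: [ABC] = ½·(10·(21/2−(-11/2)) + 3·(-11/2−4) + (-4)·(4−(21/2))) = ½·(160 − 57/2 + 26) = 315/4.
[PBC] = ½·((38/15)·(21/2−(-11/2)) + 3·(-11/2−(193/30)) + (-4)·(193/30−(21/2))) = ½·(608/15 − 179/5 + 244/15) = 21/2, so the A-coordinate is (21/2)/(315/4) = 2/15.
[APC] = ½·(10·(193/30−(-11/2)) + (38/15)·(-11/2−4) + (-4)·(4−(193/30))) = ½·(358/3 − 361/15 + 146/15) = 105/2, so the B-coordinate is 2/3.
[ABP] = ½·(10·(21/2−(193/30)) + 3·(193/30−4) + (38/15)·(4−(21/2))) = ½·(122/3 + 73/10 − 247/15) = 63/4, so the C-coordinate is 1/5.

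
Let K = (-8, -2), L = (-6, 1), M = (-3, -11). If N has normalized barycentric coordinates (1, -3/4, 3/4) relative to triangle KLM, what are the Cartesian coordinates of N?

(-23/4, -11)

N = 1·K + (-3/4)·L + (3/4)·M.
x-coordinate: 1·(-8) + (-3/4)·(-6) + (3/4)·(-3) = -23/4.
y-coordinate: 1·(-2) + (-3/4)·1 + (3/4)·(-11) = -11.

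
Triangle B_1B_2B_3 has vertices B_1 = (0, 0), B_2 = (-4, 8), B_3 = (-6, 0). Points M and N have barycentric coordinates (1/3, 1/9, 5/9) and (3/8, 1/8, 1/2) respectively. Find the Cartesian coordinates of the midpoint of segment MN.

Barycentric coordinates of the midpoint are the average: (17/48, 17/144, 19/36).
Converting: (17/48)·B_1 + (17/144)·B_2 + (19/36)·B_3 = (-131/36, 17/18).

(-131/36, 17/18)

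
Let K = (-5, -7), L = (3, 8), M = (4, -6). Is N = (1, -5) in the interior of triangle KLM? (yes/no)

yes

Barycentric coordinates of N: (41/127, 12/127, 74/127).
The three coordinates are positive, positive, positive; a point is interior exactly when all three are positive.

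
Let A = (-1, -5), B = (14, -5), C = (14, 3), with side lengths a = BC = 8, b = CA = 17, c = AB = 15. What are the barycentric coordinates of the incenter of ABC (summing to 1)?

The incenter has barycentric coordinates proportional to the opposite side lengths: (8 : 17 : 15).
Normalizing by 8+17+15 = 40 gives (1/5, 17/40, 3/8).

(1/5, 17/40, 3/8)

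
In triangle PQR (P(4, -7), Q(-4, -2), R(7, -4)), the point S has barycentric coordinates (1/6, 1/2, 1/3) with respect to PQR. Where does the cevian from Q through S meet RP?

(6, -5)

Line QS meets RP where the Q-coordinate vanishes; zeroing S's Q-weight and renormalizing leaves R, P-weights 1/3 : 1/6 → (2/3, 1/3).
So T = (2/3)·R + (1/3)·P = (6, -5).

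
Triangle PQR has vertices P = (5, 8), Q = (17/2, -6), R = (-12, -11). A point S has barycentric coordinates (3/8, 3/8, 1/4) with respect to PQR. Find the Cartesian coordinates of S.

(33/16, -2)

S = (3/8)·P + (3/8)·Q + (1/4)·R.
x-coordinate: (3/8)·5 + (3/8)·(17/2) + (1/4)·(-12) = 33/16.
y-coordinate: (3/8)·8 + (3/8)·(-6) + (1/4)·(-11) = -2.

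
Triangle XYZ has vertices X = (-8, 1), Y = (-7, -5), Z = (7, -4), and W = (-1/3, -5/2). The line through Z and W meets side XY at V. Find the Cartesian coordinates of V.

(-23/3, -1)

Barycentric coordinates of W with respect to XYZ: (1/3, 1/6, 1/2).
On side XY the Z-coordinate is zero; dropping W's Z-weight 1/2 and renormalizing the remaining 1/3 : 1/6 gives weights 2/3, 1/3 on X, Y.
V = (2/3)·(-8, 1) + (1/3)·(-7, -5) = (-23/3, -1).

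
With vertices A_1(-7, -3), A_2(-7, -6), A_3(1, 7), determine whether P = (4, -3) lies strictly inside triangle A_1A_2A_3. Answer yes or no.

Barycentric coordinates of P: (-119/24, 55/12, 11/8).
The three coordinates are negative, positive, positive; a point is interior exactly when all three are positive.

no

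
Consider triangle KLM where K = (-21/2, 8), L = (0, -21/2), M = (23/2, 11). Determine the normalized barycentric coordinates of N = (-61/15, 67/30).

(8/15, 1/3, 2/15)

Signed area of the reference triangle: [KLM] = ½·((-21/2)·(-21/2−11) + 0·(11−8) + (23/2)·(8−(-21/2))) = ½·(903/4 + 0 + 851/4) = 877/4.
[NLM] = ½·((-61/15)·(-21/2−11) + 0·(11−(67/30)) + (23/2)·(67/30−(-21/2))) = ½·(2623/30 + 0 + 4393/30) = 1754/15, so the K-coordinate is (1754/15)/(877/4) = 8/15.
[KNM] = ½·((-21/2)·(67/30−11) + (-61/15)·(11−8) + (23/2)·(8−(67/30))) = ½·(1841/20 − 61/5 + 3979/60) = 877/12, so the L-coordinate is 1/3.
[KLN] = ½·((-21/2)·(-21/2−(67/30)) + 0·(67/30−8) + (-61/15)·(8−(-21/2))) = ½·(1337/10 + 0 − 2257/30) = 877/30, so the M-coordinate is 2/15.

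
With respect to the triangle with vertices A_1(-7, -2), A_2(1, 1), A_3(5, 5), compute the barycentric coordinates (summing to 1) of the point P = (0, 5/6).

(1/6, 3/4, 1/12)

Signed area of the reference triangle: [A_1A_2A_3] = ½·((-7)·(1−5) + 1·(5−(-2)) + 5·(-2−1)) = ½·(28 + 7 − 15) = 10.
[PA_2A_3] = ½·(0·(1−5) + 1·(5−(5/6)) + 5·(5/6−1)) = ½·(0 + 25/6 − 5/6) = 5/3, so the A_1-coordinate is (5/3)/10 = 1/6.
[A_1PA_3] = ½·((-7)·(5/6−5) + 0·(5−(-2)) + 5·(-2−(5/6))) = ½·(175/6 + 0 − 85/6) = 15/2, so the A_2-coordinate is 3/4.
[A_1A_2P] = ½·((-7)·(1−(5/6)) + 1·(5/6−(-2)) + 0·(-2−1)) = ½·(-7/6 + 17/6 + 0) = 5/6, so the A_3-coordinate is 1/12.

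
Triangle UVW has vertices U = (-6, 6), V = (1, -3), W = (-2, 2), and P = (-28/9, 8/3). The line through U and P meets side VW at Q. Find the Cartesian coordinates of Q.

Barycentric coordinates of P with respect to UVW: (4/9, 2/9, 1/3).
On side VW the U-coordinate is zero; dropping P's U-weight 4/9 and renormalizing the remaining 2/9 : 1/3 gives weights 2/5, 3/5 on V, W.
Q = (2/5)·(1, -3) + (3/5)·(-2, 2) = (-4/5, 0).

(-4/5, 0)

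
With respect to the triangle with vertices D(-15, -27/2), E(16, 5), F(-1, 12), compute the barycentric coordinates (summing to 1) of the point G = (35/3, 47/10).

(1/15, 4/5, 2/15)

Signed area of the reference triangle: [DEF] = ½·((-15)·(5−12) + 16·(12−(-27/2)) + (-1)·(-27/2−5)) = ½·(105 + 408 + 37/2) = 1063/4.
[GEF] = ½·((35/3)·(5−12) + 16·(12−(47/10)) + (-1)·(47/10−5)) = ½·(-245/3 + 584/5 + 3/10) = 1063/60, so the D-coordinate is (1063/60)/(1063/4) = 1/15.
[DGF] = ½·((-15)·(47/10−12) + (35/3)·(12−(-27/2)) + (-1)·(-27/2−(47/10))) = ½·(219/2 + 595/2 + 91/5) = 1063/5, so the E-coordinate is 4/5.
[DEG] = ½·((-15)·(5−(47/10)) + 16·(47/10−(-27/2)) + (35/3)·(-27/2−5)) = ½·(-9/2 + 1456/5 − 1295/6) = 1063/30, so the F-coordinate is 2/15.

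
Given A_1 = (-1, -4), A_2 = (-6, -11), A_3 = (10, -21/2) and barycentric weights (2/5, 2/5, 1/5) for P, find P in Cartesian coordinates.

(-4/5, -81/10)

P = (2/5)·A_1 + (2/5)·A_2 + (1/5)·A_3.
x-coordinate: (2/5)·(-1) + (2/5)·(-6) + (1/5)·10 = -4/5.
y-coordinate: (2/5)·(-4) + (2/5)·(-11) + (1/5)·(-21/2) = -81/10.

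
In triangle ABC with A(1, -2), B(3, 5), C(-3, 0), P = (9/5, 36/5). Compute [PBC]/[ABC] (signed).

-3/5

[ABC] = ½·(1·(5−0) + 3·(0−(-2)) + (-3)·(-2−5)) = ½·(5 + 6 + 21) = 16.
[PBC] = ½·((9/5)·(5−0) + 3·(0−(36/5)) + (-3)·(36/5−5)) = ½·(9 − 108/5 − 33/5) = -48/5, so the ratio is (-48/5)/16 = -3/5.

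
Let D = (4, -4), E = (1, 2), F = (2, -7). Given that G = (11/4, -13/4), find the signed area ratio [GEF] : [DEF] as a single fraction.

1/2

[DEF] = ½·(4·(2−(-7)) + 1·(-7−(-4)) + 2·(-4−2)) = ½·(36 − 3 − 12) = 21/2.
[GEF] = ½·((11/4)·(2−(-7)) + 1·(-7−(-13/4)) + 2·(-13/4−2)) = ½·(99/4 − 15/4 − 21/2) = 21/4, so the ratio is (21/4)/(21/2) = 1/2.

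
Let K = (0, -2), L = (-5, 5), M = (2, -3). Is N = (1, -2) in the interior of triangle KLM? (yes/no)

yes

Barycentric coordinates of N: (1/9, 1/9, 7/9).
The three coordinates are positive, positive, positive; a point is interior exactly when all three are positive.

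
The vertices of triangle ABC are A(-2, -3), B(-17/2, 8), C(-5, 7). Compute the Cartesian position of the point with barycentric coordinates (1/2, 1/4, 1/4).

(-35/8, 9/4)

P = (1/2)·A + (1/4)·B + (1/4)·C.
x-coordinate: (1/2)·(-2) + (1/4)·(-17/2) + (1/4)·(-5) = -35/8.
y-coordinate: (1/2)·(-3) + (1/4)·8 + (1/4)·7 = 9/4.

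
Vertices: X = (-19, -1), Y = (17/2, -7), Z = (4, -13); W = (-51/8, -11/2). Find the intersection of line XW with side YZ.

Barycentric coordinates of W with respect to XYZ: (1/2, 1/4, 1/4).
On side YZ the X-coordinate is zero; dropping W's X-weight 1/2 and renormalizing the remaining 1/4 : 1/4 gives weights 1/2, 1/2 on Y, Z.
V = (1/2)·(17/2, -7) + (1/2)·(4, -13) = (25/4, -10).

(25/4, -10)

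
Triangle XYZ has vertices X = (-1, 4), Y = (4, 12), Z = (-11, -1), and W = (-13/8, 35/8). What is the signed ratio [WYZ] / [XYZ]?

3/4

[XYZ] = ½·((-1)·(12−(-1)) + 4·(-1−4) + (-11)·(4−12)) = ½·(-13 − 20 + 88) = 55/2.
[WYZ] = ½·((-13/8)·(12−(-1)) + 4·(-1−(35/8)) + (-11)·(35/8−12)) = ½·(-169/8 − 43/2 + 671/8) = 165/8, so the ratio is (165/8)/(55/2) = 3/4.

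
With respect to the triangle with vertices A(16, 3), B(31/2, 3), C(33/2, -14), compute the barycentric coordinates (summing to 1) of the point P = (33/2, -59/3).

(-2/3, 1/3, 4/3)

Signed area of the reference triangle: [ABC] = ½·(16·(3−(-14)) + (31/2)·(-14−3) + (33/2)·(3−3)) = ½·(272 − 527/2 + 0) = 17/4.
[PBC] = ½·((33/2)·(3−(-14)) + (31/2)·(-14−(-59/3)) + (33/2)·(-59/3−3)) = ½·(561/2 + 527/6 − 374) = -17/6, so the A-coordinate is (-17/6)/(17/4) = -2/3.
[APC] = ½·(16·(-59/3−(-14)) + (33/2)·(-14−3) + (33/2)·(3−(-59/3))) = ½·(-272/3 − 561/2 + 374) = 17/12, so the B-coordinate is 1/3.
[ABP] = ½·(16·(3−(-59/3)) + (31/2)·(-59/3−3) + (33/2)·(3−3)) = ½·(1088/3 − 1054/3 + 0) = 17/3, so the C-coordinate is 4/3.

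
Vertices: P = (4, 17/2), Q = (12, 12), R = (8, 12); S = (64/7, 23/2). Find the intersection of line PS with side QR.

Barycentric coordinates of S with respect to PQR: (1/7, 3/7, 3/7).
On side QR the P-coordinate is zero; dropping S's P-weight 1/7 and renormalizing the remaining 3/7 : 3/7 gives weights 1/2, 1/2 on Q, R.
T = (1/2)·(12, 12) + (1/2)·(8, 12) = (10, 12).

(10, 12)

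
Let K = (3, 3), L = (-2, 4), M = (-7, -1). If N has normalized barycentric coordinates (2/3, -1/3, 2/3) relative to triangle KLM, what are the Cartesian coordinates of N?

(-2, 0)

N = (2/3)·K + (-1/3)·L + (2/3)·M.
x-coordinate: (2/3)·3 + (-1/3)·(-2) + (2/3)·(-7) = -2.
y-coordinate: (2/3)·3 + (-1/3)·4 + (2/3)·(-1) = 0.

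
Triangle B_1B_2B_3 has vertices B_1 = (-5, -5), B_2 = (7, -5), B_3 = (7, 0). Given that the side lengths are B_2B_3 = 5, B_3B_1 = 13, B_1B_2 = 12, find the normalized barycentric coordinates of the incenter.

The incenter has barycentric coordinates proportional to the opposite side lengths: (5 : 13 : 12).
Normalizing by 5+13+12 = 30 gives (1/6, 13/30, 2/5).

(1/6, 13/30, 2/5)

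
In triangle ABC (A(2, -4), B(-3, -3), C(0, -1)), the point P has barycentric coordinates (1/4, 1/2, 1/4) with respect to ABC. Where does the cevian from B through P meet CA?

Line BP meets CA where the B-coordinate vanishes; zeroing P's B-weight and renormalizing leaves C, A-weights 1/4 : 1/4 → (1/2, 1/2).
So Q = (1/2)·C + (1/2)·A = (1, -5/2).

(1, -5/2)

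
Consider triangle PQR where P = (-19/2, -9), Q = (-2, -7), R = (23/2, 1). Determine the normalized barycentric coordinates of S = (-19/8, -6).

Signed area of the reference triangle: [PQR] = ½·((-19/2)·(-7−1) + (-2)·(1−(-9)) + (23/2)·(-9−(-7))) = ½·(76 − 20 − 23) = 33/2.
[SQR] = ½·((-19/8)·(-7−1) + (-2)·(1−(-6)) + (23/2)·(-6−(-7))) = ½·(19 − 14 + 23/2) = 33/4, so the P-coordinate is (33/4)/(33/2) = 1/2.
[PSR] = ½·((-19/2)·(-6−1) + (-19/8)·(1−(-9)) + (23/2)·(-9−(-6))) = ½·(133/2 − 95/4 − 69/2) = 33/8, so the Q-coordinate is 1/4.
[PQS] = ½·((-19/2)·(-7−(-6)) + (-2)·(-6−(-9)) + (-19/8)·(-9−(-7))) = ½·(19/2 − 6 + 19/4) = 33/8, so the R-coordinate is 1/4.
Check: 1/2 + 1/4 + 1/4 = 1.

(1/2, 1/4, 1/4)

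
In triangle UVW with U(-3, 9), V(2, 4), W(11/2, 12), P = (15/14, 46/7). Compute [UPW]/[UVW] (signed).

[UVW] = ½·((-3)·(4−12) + 2·(12−9) + (11/2)·(9−4)) = ½·(24 + 6 + 55/2) = 115/4.
[UPW] = ½·((-3)·(46/7−12) + (15/14)·(12−9) + (11/2)·(9−(46/7))) = ½·(114/7 + 45/14 + 187/14) = 115/7, so the ratio is (115/7)/(115/4) = 4/7.

4/7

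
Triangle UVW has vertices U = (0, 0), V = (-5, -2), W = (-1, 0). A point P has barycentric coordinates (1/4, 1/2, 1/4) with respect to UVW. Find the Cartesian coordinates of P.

P = (1/4)·U + (1/2)·V + (1/4)·W.
x-coordinate: (1/4)·0 + (1/2)·(-5) + (1/4)·(-1) = -11/4.
y-coordinate: (1/4)·0 + (1/2)·(-2) + (1/4)·0 = -1.

(-11/4, -1)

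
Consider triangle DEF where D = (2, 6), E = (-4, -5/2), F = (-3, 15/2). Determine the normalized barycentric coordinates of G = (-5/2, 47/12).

Signed area of the reference triangle: [DEF] = ½·(2·(-5/2−(15/2)) + (-4)·(15/2−6) + (-3)·(6−(-5/2))) = ½·(-20 − 6 − 51/2) = -103/4.
[GEF] = ½·((-5/2)·(-5/2−(15/2)) + (-4)·(15/2−(47/12)) + (-3)·(47/12−(-5/2))) = ½·(25 − 43/3 − 77/4) = -103/24, so the D-coordinate is (-103/24)/(-103/4) = 1/6.
[DGF] = ½·(2·(47/12−(15/2)) + (-5/2)·(15/2−6) + (-3)·(6−(47/12))) = ½·(-43/6 − 15/4 − 25/4) = -103/12, so the E-coordinate is 1/3.
[DEG] = ½·(2·(-5/2−(47/12)) + (-4)·(47/12−6) + (-5/2)·(6−(-5/2))) = ½·(-77/6 + 25/3 − 85/4) = -103/8, so the F-coordinate is 1/2.
Check: 1/6 + 1/3 + 1/2 = 1.

(1/6, 1/3, 1/2)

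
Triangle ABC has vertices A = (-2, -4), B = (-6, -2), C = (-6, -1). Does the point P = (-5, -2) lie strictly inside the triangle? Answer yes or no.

yes

Barycentric coordinates of P: (1/4, 1/4, 1/2).
The three coordinates are positive, positive, positive; a point is interior exactly when all three are positive.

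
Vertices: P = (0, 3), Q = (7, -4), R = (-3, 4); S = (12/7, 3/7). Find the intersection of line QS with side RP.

Barycentric coordinates of S with respect to PQR: (1/7, 3/7, 3/7).
On side RP the Q-coordinate is zero; dropping S's Q-weight 3/7 and renormalizing the remaining 3/7 : 1/7 gives weights 3/4, 1/4 on R, P.
T = (3/4)·(-3, 4) + (1/4)·(0, 3) = (-9/4, 15/4).

(-9/4, 15/4)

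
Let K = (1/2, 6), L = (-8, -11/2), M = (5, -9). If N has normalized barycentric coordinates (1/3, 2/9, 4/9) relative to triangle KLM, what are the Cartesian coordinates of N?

(11/18, -29/9)

N = (1/3)·K + (2/9)·L + (4/9)·M.
x-coordinate: (1/3)·(1/2) + (2/9)·(-8) + (4/9)·5 = 11/18.
y-coordinate: (1/3)·6 + (2/9)·(-11/2) + (4/9)·(-9) = -29/9.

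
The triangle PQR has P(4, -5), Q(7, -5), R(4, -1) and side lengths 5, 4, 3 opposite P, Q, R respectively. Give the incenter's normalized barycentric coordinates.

The incenter has barycentric coordinates proportional to the opposite side lengths: (5 : 4 : 3).
Normalizing by 5+4+3 = 12 gives (5/12, 1/3, 1/4).

(5/12, 1/3, 1/4)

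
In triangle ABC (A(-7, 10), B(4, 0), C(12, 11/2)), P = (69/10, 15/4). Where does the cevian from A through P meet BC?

(76/9, 55/18)

Barycentric coordinates of P with respect to ABC: (1/10, 2/5, 1/2).
On side BC the A-coordinate is zero; dropping P's A-weight 1/10 and renormalizing the remaining 2/5 : 1/2 gives weights 4/9, 5/9 on B, C.
Q = (4/9)·(4, 0) + (5/9)·(12, 11/2) = (76/9, 55/18).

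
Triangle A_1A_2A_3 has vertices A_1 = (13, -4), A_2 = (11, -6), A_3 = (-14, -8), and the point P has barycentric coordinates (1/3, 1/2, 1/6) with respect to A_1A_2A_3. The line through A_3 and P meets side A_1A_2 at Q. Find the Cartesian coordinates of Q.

(59/5, -26/5)

Line A_3P meets A_1A_2 where the A_3-coordinate vanishes; zeroing P's A_3-weight and renormalizing leaves A_1, A_2-weights 1/3 : 1/2 → (2/5, 3/5).
So Q = (2/5)·A_1 + (3/5)·A_2 = (59/5, -26/5).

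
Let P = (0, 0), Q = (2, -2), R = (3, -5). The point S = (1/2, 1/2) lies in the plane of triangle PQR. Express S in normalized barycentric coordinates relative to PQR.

(1/2, 1, -1/2)

Signed area of the reference triangle: [PQR] = ½·(0·(-2−(-5)) + 2·(-5−0) + 3·(0−(-2))) = ½·(0 − 10 + 6) = -2.
[SQR] = ½·((1/2)·(-2−(-5)) + 2·(-5−(1/2)) + 3·(1/2−(-2))) = ½·(3/2 − 11 + 15/2) = -1, so the P-coordinate is (-1)/(-2) = 1/2.
[PSR] = ½·(0·(1/2−(-5)) + (1/2)·(-5−0) + 3·(0−(1/2))) = ½·(0 − 5/2 − 3/2) = -2, so the Q-coordinate is 1.
[PQS] = ½·(0·(-2−(1/2)) + 2·(1/2−0) + (1/2)·(0−(-2))) = ½·(0 + 1 + 1) = 1, so the R-coordinate is -1/2.
Check: 1/2 + 1 − 1/2 = 1.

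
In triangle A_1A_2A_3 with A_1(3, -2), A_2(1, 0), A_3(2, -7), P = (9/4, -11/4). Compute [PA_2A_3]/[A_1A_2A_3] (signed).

[A_1A_2A_3] = ½·(3·(0−(-7)) + 1·(-7−(-2)) + 2·(-2−0)) = ½·(21 − 5 − 4) = 6.
[PA_2A_3] = ½·((9/4)·(0−(-7)) + 1·(-7−(-11/4)) + 2·(-11/4−0)) = ½·(63/4 − 17/4 − 11/2) = 3, so the ratio is 3/6 = 1/2.

1/2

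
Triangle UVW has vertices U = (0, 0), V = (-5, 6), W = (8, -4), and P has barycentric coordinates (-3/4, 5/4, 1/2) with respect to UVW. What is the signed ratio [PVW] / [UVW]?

The signed ratio [PVW]/[UVW] equals the barycentric coordinate of P at vertex U, which is -3/4.

-3/4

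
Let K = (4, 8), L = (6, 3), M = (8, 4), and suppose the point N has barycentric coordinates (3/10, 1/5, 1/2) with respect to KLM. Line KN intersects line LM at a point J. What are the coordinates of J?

(52/7, 26/7)

Line KN meets LM where the K-coordinate vanishes; zeroing N's K-weight and renormalizing leaves L, M-weights 1/5 : 1/2 → (2/7, 5/7).
So J = (2/7)·L + (5/7)·M = (52/7, 26/7).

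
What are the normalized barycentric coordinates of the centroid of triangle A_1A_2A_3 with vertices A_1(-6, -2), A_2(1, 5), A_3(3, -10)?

The centroid is the average of the vertices, so each weight is 1/3.

(1/3, 1/3, 1/3)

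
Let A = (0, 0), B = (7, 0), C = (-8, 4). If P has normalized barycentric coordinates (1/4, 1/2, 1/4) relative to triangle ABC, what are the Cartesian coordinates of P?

(3/2, 1)

P = (1/4)·A + (1/2)·B + (1/4)·C.
x-coordinate: (1/4)·0 + (1/2)·7 + (1/4)·(-8) = 3/2.
y-coordinate: (1/4)·0 + (1/2)·0 + (1/4)·4 = 1.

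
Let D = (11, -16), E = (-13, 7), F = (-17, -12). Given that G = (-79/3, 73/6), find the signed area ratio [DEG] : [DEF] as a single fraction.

[DEF] = ½·(11·(7−(-12)) + (-13)·(-12−(-16)) + (-17)·(-16−7)) = ½·(209 − 52 + 391) = 274.
[DEG] = ½·(11·(7−(73/6)) + (-13)·(73/6−(-16)) + (-79/3)·(-16−7)) = ½·(-341/6 − 2197/6 + 1817/3) = 274/3, so the ratio is (274/3)/274 = 1/3.

1/3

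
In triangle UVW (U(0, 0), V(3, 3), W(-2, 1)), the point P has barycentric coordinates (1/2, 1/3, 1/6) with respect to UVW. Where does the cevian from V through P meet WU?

(-1/2, 1/4)

Line VP meets WU where the V-coordinate vanishes; zeroing P's V-weight and renormalizing leaves W, U-weights 1/6 : 1/2 → (1/4, 3/4).
So Q = (1/4)·W + (3/4)·U = (-1/2, 1/4).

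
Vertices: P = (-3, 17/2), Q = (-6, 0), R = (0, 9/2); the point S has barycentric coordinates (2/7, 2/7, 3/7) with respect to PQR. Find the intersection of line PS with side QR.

Line PS meets QR where the P-coordinate vanishes; zeroing S's P-weight and renormalizing leaves Q, R-weights 2/7 : 3/7 → (2/5, 3/5).
So T = (2/5)·Q + (3/5)·R = (-12/5, 27/10).

(-12/5, 27/10)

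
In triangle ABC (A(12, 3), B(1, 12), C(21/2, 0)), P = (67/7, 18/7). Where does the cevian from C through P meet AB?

(25/3, 6)

Barycentric coordinates of P with respect to ABC: (2/7, 1/7, 4/7).
On side AB the C-coordinate is zero; dropping P's C-weight 4/7 and renormalizing the remaining 2/7 : 1/7 gives weights 2/3, 1/3 on A, B.
Q = (2/3)·(12, 3) + (1/3)·(1, 12) = (25/3, 6).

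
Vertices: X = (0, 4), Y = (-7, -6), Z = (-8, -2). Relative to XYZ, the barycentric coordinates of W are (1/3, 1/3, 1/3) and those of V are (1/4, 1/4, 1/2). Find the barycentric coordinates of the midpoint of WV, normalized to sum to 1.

(7/24, 7/24, 5/12)

Since both coordinate triples sum to 1, the midpoint's barycentrics are the componentwise average.
(1/3+1/4)/2 = 7/24; similarly 7/24 and 5/12.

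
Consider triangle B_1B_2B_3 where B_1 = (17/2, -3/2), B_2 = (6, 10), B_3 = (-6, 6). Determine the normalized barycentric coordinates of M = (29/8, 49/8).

Signed area of the reference triangle: [B_1B_2B_3] = ½·((17/2)·(10−6) + 6·(6−(-3/2)) + (-6)·(-3/2−10)) = ½·(34 + 45 + 69) = 74.
[MB_2B_3] = ½·((29/8)·(10−6) + 6·(6−(49/8)) + (-6)·(49/8−10)) = ½·(29/2 − 3/4 + 93/4) = 37/2, so the B_1-coordinate is (37/2)/74 = 1/4.
[B_1MB_3] = ½·((17/2)·(49/8−6) + (29/8)·(6−(-3/2)) + (-6)·(-3/2−(49/8))) = ½·(17/16 + 435/16 + 183/4) = 37, so the B_2-coordinate is 1/2.
[B_1B_2M] = ½·((17/2)·(10−(49/8)) + 6·(49/8−(-3/2)) + (29/8)·(-3/2−10)) = ½·(527/16 + 183/4 − 667/16) = 37/2, so the B_3-coordinate is 1/4.

(1/4, 1/2, 1/4)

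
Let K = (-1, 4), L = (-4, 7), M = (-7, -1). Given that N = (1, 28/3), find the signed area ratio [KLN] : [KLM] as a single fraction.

-2/3

[KLM] = ½·((-1)·(7−(-1)) + (-4)·(-1−4) + (-7)·(4−7)) = ½·(-8 + 20 + 21) = 33/2.
[KLN] = ½·((-1)·(7−(28/3)) + (-4)·(28/3−4) + 1·(4−7)) = ½·(7/3 − 64/3 − 3) = -11, so the ratio is (-11)/(33/2) = -2/3.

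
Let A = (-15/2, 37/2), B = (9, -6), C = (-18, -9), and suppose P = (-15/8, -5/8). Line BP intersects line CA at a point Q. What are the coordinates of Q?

(-51/4, 19/4)

Barycentric coordinates of P with respect to ABC: (1/4, 1/2, 1/4).
On side CA the B-coordinate is zero; dropping P's B-weight 1/2 and renormalizing the remaining 1/4 : 1/4 gives weights 1/2, 1/2 on C, A.
Q = (1/2)·(-18, -9) + (1/2)·(-15/2, 37/2) = (-51/4, 19/4).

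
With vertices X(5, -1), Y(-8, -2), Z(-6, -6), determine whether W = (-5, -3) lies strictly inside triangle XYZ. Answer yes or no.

Barycentric coordinates of W: (5/27, 14/27, 8/27).
The three coordinates are positive, positive, positive; a point is interior exactly when all three are positive.

yes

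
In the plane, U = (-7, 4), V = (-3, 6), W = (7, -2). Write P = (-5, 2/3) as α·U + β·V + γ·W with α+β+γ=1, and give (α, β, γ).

Signed area of the reference triangle: [UVW] = ½·((-7)·(6−(-2)) + (-3)·(-2−4) + 7·(4−6)) = ½·(-56 + 18 − 14) = -26.
[PVW] = ½·((-5)·(6−(-2)) + (-3)·(-2−(2/3)) + 7·(2/3−6)) = ½·(-40 + 8 − 112/3) = -104/3, so the U-coordinate is (-104/3)/(-26) = 4/3.
[UPW] = ½·((-7)·(2/3−(-2)) + (-5)·(-2−4) + 7·(4−(2/3))) = ½·(-56/3 + 30 + 70/3) = 52/3, so the V-coordinate is -2/3.
[UVP] = ½·((-7)·(6−(2/3)) + (-3)·(2/3−4) + (-5)·(4−6)) = ½·(-112/3 + 10 + 10) = -26/3, so the W-coordinate is 1/3.

(4/3, -2/3, 1/3)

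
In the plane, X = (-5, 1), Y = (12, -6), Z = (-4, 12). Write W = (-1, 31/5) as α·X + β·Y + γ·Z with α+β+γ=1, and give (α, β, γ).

Signed area of the reference triangle: [XYZ] = ½·((-5)·(-6−12) + 12·(12−1) + (-4)·(1−(-6))) = ½·(90 + 132 − 28) = 97.
[WYZ] = ½·((-1)·(-6−12) + 12·(12−(31/5)) + (-4)·(31/5−(-6))) = ½·(18 + 348/5 − 244/5) = 97/5, so the X-coordinate is (97/5)/97 = 1/5.
[XWZ] = ½·((-5)·(31/5−12) + (-1)·(12−1) + (-4)·(1−(31/5))) = ½·(29 − 11 + 104/5) = 97/5, so the Y-coordinate is 1/5.
[XYW] = ½·((-5)·(-6−(31/5)) + 12·(31/5−1) + (-1)·(1−(-6))) = ½·(61 + 312/5 − 7) = 291/5, so the Z-coordinate is 3/5.

(1/5, 1/5, 3/5)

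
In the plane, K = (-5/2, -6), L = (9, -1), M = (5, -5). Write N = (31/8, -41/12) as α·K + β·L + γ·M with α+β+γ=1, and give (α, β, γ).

Signed area of the reference triangle: [KLM] = ½·((-5/2)·(-1−(-5)) + 9·(-5−(-6)) + 5·(-6−(-1))) = ½·(-10 + 9 − 25) = -13.
[NLM] = ½·((31/8)·(-1−(-5)) + 9·(-5−(-41/12)) + 5·(-41/12−(-1))) = ½·(31/2 − 57/4 − 145/12) = -65/12, so the K-coordinate is (-65/12)/(-13) = 5/12.
[KNM] = ½·((-5/2)·(-41/12−(-5)) + (31/8)·(-5−(-6)) + 5·(-6−(-41/12))) = ½·(-95/24 + 31/8 − 155/12) = -13/2, so the L-coordinate is 1/2.
[KLN] = ½·((-5/2)·(-1−(-41/12)) + 9·(-41/12−(-6)) + (31/8)·(-6−(-1))) = ½·(-145/24 + 93/4 − 155/8) = -13/12, so the M-coordinate is 1/12.
Check: 5/12 + 1/2 + 1/12 = 1.

(5/12, 1/2, 1/12)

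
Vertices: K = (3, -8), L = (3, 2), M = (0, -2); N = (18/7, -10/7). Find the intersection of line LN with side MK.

Barycentric coordinates of N with respect to KLM: (2/7, 4/7, 1/7).
On side MK the L-coordinate is zero; dropping N's L-weight 4/7 and renormalizing the remaining 1/7 : 2/7 gives weights 1/3, 2/3 on M, K.
J = (1/3)·(0, -2) + (2/3)·(3, -8) = (2, -6).

(2, -6)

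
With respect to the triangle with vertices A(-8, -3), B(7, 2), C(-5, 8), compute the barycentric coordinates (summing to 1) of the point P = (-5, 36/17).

Signed area of the reference triangle: [ABC] = ½·((-8)·(2−8) + 7·(8−(-3)) + (-5)·(-3−2)) = ½·(48 + 77 + 25) = 75.
[PBC] = ½·((-5)·(2−8) + 7·(8−(36/17)) + (-5)·(36/17−2)) = ½·(30 + 700/17 − 10/17) = 600/17, so the A-coordinate is (600/17)/75 = 8/17.
[APC] = ½·((-8)·(36/17−8) + (-5)·(8−(-3)) + (-5)·(-3−(36/17))) = ½·(800/17 − 55 + 435/17) = 150/17, so the B-coordinate is 2/17.
[ABP] = ½·((-8)·(2−(36/17)) + 7·(36/17−(-3)) + (-5)·(-3−2)) = ½·(16/17 + 609/17 + 25) = 525/17, so the C-coordinate is 7/17.
Check: 8/17 + 2/17 + 7/17 = 1.

(8/17, 2/17, 7/17)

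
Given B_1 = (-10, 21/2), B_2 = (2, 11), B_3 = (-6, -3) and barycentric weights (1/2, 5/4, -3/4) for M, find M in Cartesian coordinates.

(2, 85/4)

M = (1/2)·B_1 + (5/4)·B_2 + (-3/4)·B_3.
x-coordinate: (1/2)·(-10) + (5/4)·2 + (-3/4)·(-6) = 2.
y-coordinate: (1/2)·(21/2) + (5/4)·11 + (-3/4)·(-3) = 85/4.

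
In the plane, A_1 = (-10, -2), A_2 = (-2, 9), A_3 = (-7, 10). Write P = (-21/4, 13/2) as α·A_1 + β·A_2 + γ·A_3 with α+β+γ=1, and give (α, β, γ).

(1/4, 1/2, 1/4)

Signed area of the reference triangle: [A_1A_2A_3] = ½·((-10)·(9−10) + (-2)·(10−(-2)) + (-7)·(-2−9)) = ½·(10 − 24 + 77) = 63/2.
[PA_2A_3] = ½·((-21/4)·(9−10) + (-2)·(10−(13/2)) + (-7)·(13/2−9)) = ½·(21/4 − 7 + 35/2) = 63/8, so the A_1-coordinate is (63/8)/(63/2) = 1/4.
[A_1PA_3] = ½·((-10)·(13/2−10) + (-21/4)·(10−(-2)) + (-7)·(-2−(13/2))) = ½·(35 − 63 + 119/2) = 63/4, so the A_2-coordinate is 1/2.
[A_1A_2P] = ½·((-10)·(9−(13/2)) + (-2)·(13/2−(-2)) + (-21/4)·(-2−9)) = ½·(-25 − 17 + 231/4) = 63/8, so the A_3-coordinate is 1/4.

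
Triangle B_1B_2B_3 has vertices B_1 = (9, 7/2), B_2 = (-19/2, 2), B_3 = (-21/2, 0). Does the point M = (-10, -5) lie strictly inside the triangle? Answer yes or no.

Barycentric coordinates of M: (12/71, -397/142, 515/142).
The three coordinates are positive, negative, positive; a point is interior exactly when all three are positive.

no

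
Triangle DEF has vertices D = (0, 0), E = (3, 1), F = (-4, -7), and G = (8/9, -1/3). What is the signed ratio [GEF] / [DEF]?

4/9

[DEF] = ½·(0·(1−(-7)) + 3·(-7−0) + (-4)·(0−1)) = ½·(0 − 21 + 4) = -17/2.
[GEF] = ½·((8/9)·(1−(-7)) + 3·(-7−(-1/3)) + (-4)·(-1/3−1)) = ½·(64/9 − 20 + 16/3) = -34/9, so the ratio is (-34/9)/(-17/2) = 4/9.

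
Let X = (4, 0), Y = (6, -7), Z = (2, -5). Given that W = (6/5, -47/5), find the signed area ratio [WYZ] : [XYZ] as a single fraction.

-4/5

[XYZ] = ½·(4·(-7−(-5)) + 6·(-5−0) + 2·(0−(-7))) = ½·(-8 − 30 + 14) = -12.
[WYZ] = ½·((6/5)·(-7−(-5)) + 6·(-5−(-47/5)) + 2·(-47/5−(-7))) = ½·(-12/5 + 132/5 − 24/5) = 48/5, so the ratio is (48/5)/(-12) = -4/5.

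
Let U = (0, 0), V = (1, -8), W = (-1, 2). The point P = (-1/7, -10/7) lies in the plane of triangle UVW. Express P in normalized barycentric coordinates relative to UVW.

Signed area of the reference triangle: [UVW] = ½·(0·(-8−2) + 1·(2−0) + (-1)·(0−(-8))) = ½·(0 + 2 − 8) = -3.
[PVW] = ½·((-1/7)·(-8−2) + 1·(2−(-10/7)) + (-1)·(-10/7−(-8))) = ½·(10/7 + 24/7 − 46/7) = -6/7, so the U-coordinate is (-6/7)/(-3) = 2/7.
[UPW] = ½·(0·(-10/7−2) + (-1/7)·(2−0) + (-1)·(0−(-10/7))) = ½·(0 − 2/7 − 10/7) = -6/7, so the V-coordinate is 2/7.
[UVP] = ½·(0·(-8−(-10/7)) + 1·(-10/7−0) + (-1/7)·(0−(-8))) = ½·(0 − 10/7 − 8/7) = -9/7, so the W-coordinate is 3/7.

(2/7, 2/7, 3/7)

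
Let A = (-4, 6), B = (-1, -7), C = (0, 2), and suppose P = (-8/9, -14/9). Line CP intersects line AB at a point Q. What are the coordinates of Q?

(-8/5, -22/5)

Barycentric coordinates of P with respect to ABC: (1/9, 4/9, 4/9).
On side AB the C-coordinate is zero; dropping P's C-weight 4/9 and renormalizing the remaining 1/9 : 4/9 gives weights 1/5, 4/5 on A, B.
Q = (1/5)·(-4, 6) + (4/5)·(-1, -7) = (-8/5, -22/5).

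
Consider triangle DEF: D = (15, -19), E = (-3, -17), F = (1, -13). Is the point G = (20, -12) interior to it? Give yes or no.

Barycentric coordinates of G: (9/10, -8/5, 17/10).
The three coordinates are positive, negative, positive; a point is interior exactly when all three are positive.

no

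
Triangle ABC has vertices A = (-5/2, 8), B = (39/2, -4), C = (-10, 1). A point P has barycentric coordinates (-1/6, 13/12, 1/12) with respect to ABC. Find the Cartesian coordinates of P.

P = (-1/6)·A + (13/12)·B + (1/12)·C.
x-coordinate: (-1/6)·(-5/2) + (13/12)·(39/2) + (1/12)·(-10) = 497/24.
y-coordinate: (-1/6)·8 + (13/12)·(-4) + (1/12)·1 = -67/12.

(497/24, -67/12)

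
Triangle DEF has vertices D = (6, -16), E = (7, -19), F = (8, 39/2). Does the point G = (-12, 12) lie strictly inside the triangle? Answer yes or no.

Barycentric coordinates of G: (1525/83, -1390/83, -52/83).
The three coordinates are positive, negative, negative; a point is interior exactly when all three are positive.

no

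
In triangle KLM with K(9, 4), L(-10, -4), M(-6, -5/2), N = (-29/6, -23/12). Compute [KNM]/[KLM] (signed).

1/3

[KLM] = ½·(9·(-4−(-5/2)) + (-10)·(-5/2−4) + (-6)·(4−(-4))) = ½·(-27/2 + 65 − 48) = 7/4.
[KNM] = ½·(9·(-23/12−(-5/2)) + (-29/6)·(-5/2−4) + (-6)·(4−(-23/12))) = ½·(21/4 + 377/12 − 71/2) = 7/12, so the ratio is (7/12)/(7/4) = 1/3.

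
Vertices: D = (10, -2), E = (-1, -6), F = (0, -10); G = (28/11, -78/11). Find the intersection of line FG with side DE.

(28/5, -18/5)

Barycentric coordinates of G with respect to DEF: (3/11, 2/11, 6/11).
On side DE the F-coordinate is zero; dropping G's F-weight 6/11 and renormalizing the remaining 3/11 : 2/11 gives weights 3/5, 2/5 on D, E.
H = (3/5)·(10, -2) + (2/5)·(-1, -6) = (28/5, -18/5).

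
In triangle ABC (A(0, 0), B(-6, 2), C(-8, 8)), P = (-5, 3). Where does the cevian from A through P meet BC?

(-20/3, 4)

Barycentric coordinates of P with respect to ABC: (1/4, 1/2, 1/4).
On side BC the A-coordinate is zero; dropping P's A-weight 1/4 and renormalizing the remaining 1/2 : 1/4 gives weights 2/3, 1/3 on B, C.
Q = (2/3)·(-6, 2) + (1/3)·(-8, 8) = (-20/3, 4).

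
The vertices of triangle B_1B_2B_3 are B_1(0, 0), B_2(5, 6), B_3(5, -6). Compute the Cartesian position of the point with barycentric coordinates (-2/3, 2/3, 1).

M = (-2/3)·B_1 + (2/3)·B_2 + 1·B_3.
x-coordinate: (-2/3)·0 + (2/3)·5 + 1·5 = 25/3.
y-coordinate: (-2/3)·0 + (2/3)·6 + 1·(-6) = -2.

(25/3, -2)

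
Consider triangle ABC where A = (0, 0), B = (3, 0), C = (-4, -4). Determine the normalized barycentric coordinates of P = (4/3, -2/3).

Signed area of the reference triangle: [ABC] = ½·(0·(0−(-4)) + 3·(-4−0) + (-4)·(0−0)) = ½·(0 − 12 + 0) = -6.
[PBC] = ½·((4/3)·(0−(-4)) + 3·(-4−(-2/3)) + (-4)·(-2/3−0)) = ½·(16/3 − 10 + 8/3) = -1, so the A-coordinate is (-1)/(-6) = 1/6.
[APC] = ½·(0·(-2/3−(-4)) + (4/3)·(-4−0) + (-4)·(0−(-2/3))) = ½·(0 − 16/3 − 8/3) = -4, so the B-coordinate is 2/3.
[ABP] = ½·(0·(0−(-2/3)) + 3·(-2/3−0) + (4/3)·(0−0)) = ½·(0 − 2 + 0) = -1, so the C-coordinate is 1/6.
Check: 1/6 + 2/3 + 1/6 = 1.

(1/6, 2/3, 1/6)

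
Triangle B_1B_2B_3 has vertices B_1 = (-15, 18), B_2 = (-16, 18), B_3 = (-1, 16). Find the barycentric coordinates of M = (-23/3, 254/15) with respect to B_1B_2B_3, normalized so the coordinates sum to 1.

Signed area of the reference triangle: [B_1B_2B_3] = ½·((-15)·(18−16) + (-16)·(16−18) + (-1)·(18−18)) = ½·(-30 + 32 + 0) = 1.
[MB_2B_3] = ½·((-23/3)·(18−16) + (-16)·(16−(254/15)) + (-1)·(254/15−18)) = ½·(-46/3 + 224/15 + 16/15) = 1/3, so the B_1-coordinate is (1/3)/1 = 1/3.
[B_1MB_3] = ½·((-15)·(254/15−16) + (-23/3)·(16−18) + (-1)·(18−(254/15))) = ½·(-14 + 46/3 − 16/15) = 2/15, so the B_2-coordinate is 2/15.
[B_1B_2M] = ½·((-15)·(18−(254/15)) + (-16)·(254/15−18) + (-23/3)·(18−18)) = ½·(-16 + 256/15 + 0) = 8/15, so the B_3-coordinate is 8/15.

(1/3, 2/15, 8/15)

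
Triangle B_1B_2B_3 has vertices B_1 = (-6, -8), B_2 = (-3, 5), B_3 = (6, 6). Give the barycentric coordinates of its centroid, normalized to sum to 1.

The centroid is the average of the vertices, so each weight is 1/3.

(1/3, 1/3, 1/3)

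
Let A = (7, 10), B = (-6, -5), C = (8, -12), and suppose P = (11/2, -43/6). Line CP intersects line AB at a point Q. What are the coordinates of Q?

Barycentric coordinates of P with respect to ABC: (1/6, 1/6, 2/3).
On side AB the C-coordinate is zero; dropping P's C-weight 2/3 and renormalizing the remaining 1/6 : 1/6 gives weights 1/2, 1/2 on A, B.
Q = (1/2)·(7, 10) + (1/2)·(-6, -5) = (1/2, 5/2).

(1/2, 5/2)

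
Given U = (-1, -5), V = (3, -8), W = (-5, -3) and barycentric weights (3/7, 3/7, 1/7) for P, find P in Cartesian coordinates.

(1/7, -6)

P = (3/7)·U + (3/7)·V + (1/7)·W.
x-coordinate: (3/7)·(-1) + (3/7)·3 + (1/7)·(-5) = 1/7.
y-coordinate: (3/7)·(-5) + (3/7)·(-8) + (1/7)·(-3) = -6.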